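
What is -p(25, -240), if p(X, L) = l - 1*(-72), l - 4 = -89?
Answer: 13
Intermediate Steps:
l = -85 (l = 4 - 89 = -85)
p(X, L) = -13 (p(X, L) = -85 - 1*(-72) = -85 + 72 = -13)
-p(25, -240) = -1*(-13) = 13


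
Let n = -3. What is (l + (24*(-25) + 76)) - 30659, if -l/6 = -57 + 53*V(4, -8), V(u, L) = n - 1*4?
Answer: -28615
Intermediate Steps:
V(u, L) = -7 (V(u, L) = -3 - 1*4 = -3 - 4 = -7)
l = 2568 (l = -6*(-57 + 53*(-7)) = -6*(-57 - 371) = -6*(-428) = 2568)
(l + (24*(-25) + 76)) - 30659 = (2568 + (24*(-25) + 76)) - 30659 = (2568 + (-600 + 76)) - 30659 = (2568 - 524) - 30659 = 2044 - 30659 = -28615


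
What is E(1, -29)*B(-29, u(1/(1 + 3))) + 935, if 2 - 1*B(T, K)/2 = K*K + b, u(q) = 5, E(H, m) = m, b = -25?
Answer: 819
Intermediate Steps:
B(T, K) = 54 - 2*K² (B(T, K) = 4 - 2*(K*K - 25) = 4 - 2*(K² - 25) = 4 - 2*(-25 + K²) = 4 + (50 - 2*K²) = 54 - 2*K²)
E(1, -29)*B(-29, u(1/(1 + 3))) + 935 = -29*(54 - 2*5²) + 935 = -29*(54 - 2*25) + 935 = -29*(54 - 50) + 935 = -29*4 + 935 = -116 + 935 = 819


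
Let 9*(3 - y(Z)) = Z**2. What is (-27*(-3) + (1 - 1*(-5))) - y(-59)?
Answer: 4237/9 ≈ 470.78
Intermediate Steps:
y(Z) = 3 - Z**2/9
(-27*(-3) + (1 - 1*(-5))) - y(-59) = (-27*(-3) + (1 - 1*(-5))) - (3 - 1/9*(-59)**2) = (81 + (1 + 5)) - (3 - 1/9*3481) = (81 + 6) - (3 - 3481/9) = 87 - 1*(-3454/9) = 87 + 3454/9 = 4237/9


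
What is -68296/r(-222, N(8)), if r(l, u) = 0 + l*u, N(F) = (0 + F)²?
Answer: 8537/1776 ≈ 4.8069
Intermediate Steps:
N(F) = F²
r(l, u) = l*u
-68296/r(-222, N(8)) = -68296/((-222*8²)) = -68296/((-222*64)) = -68296/(-14208) = -68296*(-1/14208) = 8537/1776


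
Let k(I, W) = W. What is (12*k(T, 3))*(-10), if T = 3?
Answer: -360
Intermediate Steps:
(12*k(T, 3))*(-10) = (12*3)*(-10) = 36*(-10) = -360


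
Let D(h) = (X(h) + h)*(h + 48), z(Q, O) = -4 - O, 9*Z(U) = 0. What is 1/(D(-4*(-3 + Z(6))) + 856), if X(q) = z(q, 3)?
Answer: 1/1156 ≈ 0.00086505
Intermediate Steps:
Z(U) = 0 (Z(U) = (⅑)*0 = 0)
X(q) = -7 (X(q) = -4 - 1*3 = -4 - 3 = -7)
D(h) = (-7 + h)*(48 + h) (D(h) = (-7 + h)*(h + 48) = (-7 + h)*(48 + h))
1/(D(-4*(-3 + Z(6))) + 856) = 1/((-336 + (-4*(-3 + 0))² + 41*(-4*(-3 + 0))) + 856) = 1/((-336 + (-4*(-3))² + 41*(-4*(-3))) + 856) = 1/((-336 + 12² + 41*12) + 856) = 1/((-336 + 144 + 492) + 856) = 1/(300 + 856) = 1/1156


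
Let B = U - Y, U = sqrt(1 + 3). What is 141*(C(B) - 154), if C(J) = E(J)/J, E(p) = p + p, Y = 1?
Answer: -21432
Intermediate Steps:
E(p) = 2*p
U = 2 (U = sqrt(4) = 2)
B = 1 (B = 2 - 1*1 = 2 - 1 = 1)
C(J) = 2 (C(J) = (2*J)/J = 2)
141*(C(B) - 154) = 141*(2 - 154) = 141*(-152) = -21432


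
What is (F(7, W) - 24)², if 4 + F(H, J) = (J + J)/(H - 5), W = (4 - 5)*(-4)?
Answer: 576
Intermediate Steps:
W = 4 (W = -1*(-4) = 4)
F(H, J) = -4 + 2*J/(-5 + H) (F(H, J) = -4 + (J + J)/(H - 5) = -4 + (2*J)/(-5 + H) = -4 + 2*J/(-5 + H))
(F(7, W) - 24)² = (2*(10 + 4 - 2*7)/(-5 + 7) - 24)² = (2*(10 + 4 - 14)/2 - 24)² = (2*(½)*0 - 24)² = (0 - 24)² = (-24)² = 576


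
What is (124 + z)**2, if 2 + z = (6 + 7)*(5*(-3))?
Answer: 5329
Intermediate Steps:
z = -197 (z = -2 + (6 + 7)*(5*(-3)) = -2 + 13*(-15) = -2 - 195 = -197)
(124 + z)**2 = (124 - 197)**2 = (-73)**2 = 5329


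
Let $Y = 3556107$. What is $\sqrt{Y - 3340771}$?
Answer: $2 \sqrt{53834} \approx 464.04$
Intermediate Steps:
$\sqrt{Y - 3340771} = \sqrt{3556107 - 3340771} = \sqrt{215336} = 2 \sqrt{53834}$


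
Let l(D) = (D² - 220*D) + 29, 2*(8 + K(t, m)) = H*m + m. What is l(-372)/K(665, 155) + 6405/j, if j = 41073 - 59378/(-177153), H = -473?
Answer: -1561103973530971/266223967245636 ≈ -5.8639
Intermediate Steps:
K(t, m) = -8 - 236*m (K(t, m) = -8 + (-473*m + m)/2 = -8 + (-472*m)/2 = -8 - 236*m)
j = 7276264547/177153 (j = 41073 - 59378*(-1/177153) = 41073 + 59378/177153 = 7276264547/177153 ≈ 41073.)
l(D) = 29 + D² - 220*D
l(-372)/K(665, 155) + 6405/j = (29 + (-372)² - 220*(-372))/(-8 - 236*155) + 6405/(7276264547/177153) = (29 + 138384 + 81840)/(-8 - 36580) + 6405*(177153/7276264547) = 220253/(-36588) + 1134664965/7276264547 = 220253*(-1/36588) + 1134664965/7276264547 = -220253/36588 + 1134664965/7276264547 = -1561103973530971/266223967245636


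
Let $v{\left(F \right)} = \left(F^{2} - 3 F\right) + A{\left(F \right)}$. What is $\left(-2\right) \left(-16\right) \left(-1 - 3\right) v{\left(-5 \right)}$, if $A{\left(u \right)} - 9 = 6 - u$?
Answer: $-7680$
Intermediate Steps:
$A{\left(u \right)} = 15 - u$ ($A{\left(u \right)} = 9 - \left(-6 + u\right) = 15 - u$)
$v{\left(F \right)} = 15 + F^{2} - 4 F$ ($v{\left(F \right)} = \left(F^{2} - 3 F\right) - \left(-15 + F\right) = 15 + F^{2} - 4 F$)
$\left(-2\right) \left(-16\right) \left(-1 - 3\right) v{\left(-5 \right)} = \left(-2\right) \left(-16\right) \left(-1 - 3\right) \left(15 + \left(-5\right)^{2} - -20\right) = 32 \left(- 4 \left(15 + 25 + 20\right)\right) = 32 \left(\left(-4\right) 60\right) = 32 \left(-240\right) = -7680$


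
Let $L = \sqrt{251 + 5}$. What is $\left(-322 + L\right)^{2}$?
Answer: $93636$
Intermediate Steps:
$L = 16$ ($L = \sqrt{256} = 16$)
$\left(-322 + L\right)^{2} = \left(-322 + 16\right)^{2} = \left(-306\right)^{2} = 93636$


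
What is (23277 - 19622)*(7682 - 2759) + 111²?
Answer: 18005886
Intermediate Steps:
(23277 - 19622)*(7682 - 2759) + 111² = 3655*4923 + 12321 = 17993565 + 12321 = 18005886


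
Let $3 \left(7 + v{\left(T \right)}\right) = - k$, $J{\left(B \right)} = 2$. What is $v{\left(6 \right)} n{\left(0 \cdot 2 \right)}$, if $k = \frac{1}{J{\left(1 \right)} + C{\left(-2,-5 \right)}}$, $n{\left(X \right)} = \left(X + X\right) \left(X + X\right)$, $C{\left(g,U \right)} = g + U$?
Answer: $0$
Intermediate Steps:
$C{\left(g,U \right)} = U + g$
$n{\left(X \right)} = 4 X^{2}$ ($n{\left(X \right)} = 2 X 2 X = 4 X^{2}$)
$k = - \frac{1}{5}$ ($k = \frac{1}{2 - 7} = \frac{1}{-5} = - \frac{1}{5} \approx -0.2$)
$v{\left(T \right)} = - \frac{104}{15}$ ($v{\left(T \right)} = -7 + \frac{\left(-1\right) \left(- \frac{1}{5}\right)}{3} = -7 + \frac{1}{3} \cdot \frac{1}{5} = -7 + \frac{1}{15} = - \frac{104}{15}$)
$v{\left(6 \right)} n{\left(0 \cdot 2 \right)} = - \frac{104 \cdot 4 \left(0 \cdot 2\right)^{2}}{15} = - \frac{104 \cdot 4 \cdot 0^{2}}{15} = - \frac{104 \cdot 4 \cdot 0}{15} = \left(- \frac{104}{15}\right) 0 = 0$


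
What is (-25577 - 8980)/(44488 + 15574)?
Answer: -34557/60062 ≈ -0.57536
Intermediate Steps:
(-25577 - 8980)/(44488 + 15574) = -34557/60062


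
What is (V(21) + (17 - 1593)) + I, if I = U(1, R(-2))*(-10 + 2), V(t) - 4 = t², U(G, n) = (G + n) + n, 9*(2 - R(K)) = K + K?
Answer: -10603/9 ≈ -1178.1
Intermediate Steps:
R(K) = 2 - 2*K/9 (R(K) = 2 - (K + K)/9 = 2 - 2*K/9)
U(G, n) = G + 2*n
V(t) = 4 + t²
I = -424/9 (I = (1 + 2*(2 - 2/9*(-2)))*(-10 + 2) = (1 + 2*(2 + 4/9))*(-8) = (1 + 2*(22/9))*(-8) = (1 + 44/9)*(-8) = (53/9)*(-8) = -424/9 ≈ -47.111)
(V(21) + (17 - 1593)) + I = ((4 + 21²) + (17 - 1593)) - 424/9 = ((4 + 441) - 1576) - 424/9 = (445 - 1576) - 424/9 = -1131 - 424/9 = -10603/9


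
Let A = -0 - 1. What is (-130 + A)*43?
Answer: -5633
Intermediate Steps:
A = -1 (A = -1*0 - 1 = 0 - 1 = -1)
(-130 + A)*43 = (-130 - 1)*43 = -131*43 = -5633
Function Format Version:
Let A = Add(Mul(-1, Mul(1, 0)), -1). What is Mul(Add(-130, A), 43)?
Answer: -5633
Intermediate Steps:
A = -1 (A = Add(Mul(-1, 0), -1) = Add(0, -1) = -1)
Mul(Add(-130, A), 43) = Mul(Add(-130, -1), 43) = Mul(-131, 43) = -5633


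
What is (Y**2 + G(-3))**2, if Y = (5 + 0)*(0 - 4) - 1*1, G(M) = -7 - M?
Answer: 190969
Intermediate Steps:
Y = -21 (Y = 5*(-4) - 1 = -20 - 1 = -21)
(Y**2 + G(-3))**2 = ((-21)**2 + (-7 - 1*(-3)))**2 = (441 + (-7 + 3))**2 = (441 - 4)**2 = 437**2 = 190969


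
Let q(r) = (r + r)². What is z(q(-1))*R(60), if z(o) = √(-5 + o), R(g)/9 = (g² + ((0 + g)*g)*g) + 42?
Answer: 1976778*I ≈ 1.9768e+6*I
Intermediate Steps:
q(r) = 4*r² (q(r) = (2*r)² = 4*r²)
R(g) = 378 + 9*g² + 9*g³ (R(g) = 9*((g² + ((0 + g)*g)*g) + 42) = 9*((g² + (g*g)*g) + 42) = 9*((g² + g²*g) + 42) = 9*((g² + g³) + 42) = 9*(42 + g² + g³) = 378 + 9*g² + 9*g³)
z(q(-1))*R(60) = √(-5 + 4*(-1)²)*(378 + 9*60² + 9*60³) = √(-5 + 4*1)*(378 + 9*3600 + 9*216000) = √(-5 + 4)*(378 + 32400 + 1944000) = √(-1)*1976778 = I*1976778 = 1976778*I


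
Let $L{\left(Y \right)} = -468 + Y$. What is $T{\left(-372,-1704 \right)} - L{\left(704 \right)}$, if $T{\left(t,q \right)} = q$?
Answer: $-1940$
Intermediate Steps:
$T{\left(-372,-1704 \right)} - L{\left(704 \right)} = -1704 - \left(-468 + 704\right) = -1704 - 236 = -1940$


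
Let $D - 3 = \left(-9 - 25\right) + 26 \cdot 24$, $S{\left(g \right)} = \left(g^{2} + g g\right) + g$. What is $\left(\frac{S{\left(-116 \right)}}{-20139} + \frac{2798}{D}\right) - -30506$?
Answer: $\frac{17350292236}{568687} \approx 30509.0$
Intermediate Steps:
$S{\left(g \right)} = g + 2 g^{2}$ ($S{\left(g \right)} = \left(g^{2} + g^{2}\right) + g = 2 g^{2} + g = g + 2 g^{2}$)
$D = 593$ ($D = 3 + \left(\left(-9 - 25\right) + 26 \cdot 24\right) = 3 + \left(-34 + 624\right) = 3 + 590 = 593$)
$\left(\frac{S{\left(-116 \right)}}{-20139} + \frac{2798}{D}\right) - -30506 = \left(\frac{\left(-116\right) \left(1 + 2 \left(-116\right)\right)}{-20139} + \frac{2798}{593}\right) - -30506 = \left(- 116 \left(1 - 232\right) \left(- \frac{1}{20139}\right) + 2798 \cdot \frac{1}{593}\right) + 30506 = \left(\left(-116\right) \left(-231\right) \left(- \frac{1}{20139}\right) + \frac{2798}{593}\right) + 30506 = \left(26796 \left(- \frac{1}{20139}\right) + \frac{2798}{593}\right) + 30506 = \left(- \frac{1276}{959} + \frac{2798}{593}\right) + 30506 = \frac{1926614}{568687} + 30506 = \frac{17350292236}{568687}$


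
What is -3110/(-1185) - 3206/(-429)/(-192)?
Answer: 8412179/3253536 ≈ 2.5855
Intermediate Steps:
-3110/(-1185) - 3206/(-429)/(-192) = -3110*(-1/1185) - 3206*(-1/429)*(-1/192) = 622/237 + (3206/429)*(-1/192) = 622/237 - 1603/41184 = 8412179/3253536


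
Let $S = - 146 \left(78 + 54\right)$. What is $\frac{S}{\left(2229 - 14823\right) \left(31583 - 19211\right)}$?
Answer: $\frac{803}{6492207} \approx 0.00012369$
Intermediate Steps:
$S = -19272$ ($S = \left(-146\right) 132 = -19272$)
$\frac{S}{\left(2229 - 14823\right) \left(31583 - 19211\right)} = - \frac{19272}{\left(2229 - 14823\right) \left(31583 - 19211\right)} = - \frac{19272}{\left(-12594\right) 12372} = - \frac{19272}{-155812968} = \left(-19272\right) \left(- \frac{1}{155812968}\right) = \frac{803}{6492207}$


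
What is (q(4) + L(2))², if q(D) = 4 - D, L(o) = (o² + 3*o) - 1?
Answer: 81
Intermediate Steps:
L(o) = -1 + o² + 3*o
(q(4) + L(2))² = ((4 - 1*4) + (-1 + 2² + 3*2))² = ((4 - 4) + (-1 + 4 + 6))² = (0 + 9)² = 9² = 81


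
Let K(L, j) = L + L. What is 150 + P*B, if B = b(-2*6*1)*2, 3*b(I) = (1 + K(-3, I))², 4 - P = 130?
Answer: -1950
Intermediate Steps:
P = -126 (P = 4 - 1*130 = 4 - 130 = -126)
K(L, j) = 2*L
b(I) = 25/3 (b(I) = (1 + 2*(-3))²/3 = (1 - 6)²/3 = (⅓)*(-5)² = (⅓)*25 = 25/3)
B = 50/3 (B = (25/3)*2 = 50/3 ≈ 16.667)
150 + P*B = 150 - 126*50/3 = 150 - 2100 = -1950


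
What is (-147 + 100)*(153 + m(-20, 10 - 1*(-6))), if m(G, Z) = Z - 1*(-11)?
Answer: -8460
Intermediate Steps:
m(G, Z) = 11 + Z (m(G, Z) = Z + 11 = 11 + Z)
(-147 + 100)*(153 + m(-20, 10 - 1*(-6))) = (-147 + 100)*(153 + (11 + (10 - 1*(-6)))) = -47*(153 + (11 + (10 + 6))) = -47*(153 + (11 + 16)) = -47*(153 + 27) = -47*180 = -8460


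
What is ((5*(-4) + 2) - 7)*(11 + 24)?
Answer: -875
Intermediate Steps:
((5*(-4) + 2) - 7)*(11 + 24) = ((-20 + 2) - 7)*35 = (-18 - 7)*35 = -25*35 = -875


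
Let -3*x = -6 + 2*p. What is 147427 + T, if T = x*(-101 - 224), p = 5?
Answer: 443581/3 ≈ 1.4786e+5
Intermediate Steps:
x = -4/3 (x = -(-6 + 2*5)/3 = -(-6 + 10)/3 = -⅓*4 = -4/3 ≈ -1.3333)
T = 1300/3 (T = -4*(-101 - 224)/3 = -4/3*(-325) = 1300/3 ≈ 433.33)
147427 + T = 147427 + 1300/3 = 443581/3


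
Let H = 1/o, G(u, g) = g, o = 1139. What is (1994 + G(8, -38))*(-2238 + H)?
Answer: -4986002436/1139 ≈ -4.3775e+6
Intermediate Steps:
H = 1/1139 ≈ 0.00087796
(1994 + G(8, -38))*(-2238 + H) = (1994 - 38)*(-2238 + 1/1139) = 1956*(-2549081/1139) = -4986002436/1139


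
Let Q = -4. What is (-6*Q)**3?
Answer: 13824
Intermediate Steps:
(-6*Q)**3 = (-6*(-4))**3 = 24**3 = 13824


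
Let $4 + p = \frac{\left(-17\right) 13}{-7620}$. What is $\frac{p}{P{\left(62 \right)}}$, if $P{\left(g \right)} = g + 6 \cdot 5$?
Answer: $- \frac{30259}{701040} \approx -0.043163$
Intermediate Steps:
$P{\left(g \right)} = 30 + g$ ($P{\left(g \right)} = g + 30 = 30 + g$)
$p = - \frac{30259}{7620}$ ($p = -4 + \frac{\left(-17\right) 13}{-7620} = -4 - - \frac{221}{7620} = -4 + \frac{221}{7620} = - \frac{30259}{7620} \approx -3.971$)
$\frac{p}{P{\left(62 \right)}} = - \frac{30259}{7620 \left(30 + 62\right)} = - \frac{30259}{7620 \cdot 92} = \left(- \frac{30259}{7620}\right) \frac{1}{92} = - \frac{30259}{701040}$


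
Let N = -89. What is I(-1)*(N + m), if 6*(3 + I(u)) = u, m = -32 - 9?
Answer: 1235/3 ≈ 411.67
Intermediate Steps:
m = -41
I(u) = -3 + u/6
I(-1)*(N + m) = (-3 + (⅙)*(-1))*(-89 - 41) = (-3 - ⅙)*(-130) = -19/6*(-130) = 1235/3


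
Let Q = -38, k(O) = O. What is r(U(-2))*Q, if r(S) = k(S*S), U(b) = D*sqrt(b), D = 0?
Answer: 0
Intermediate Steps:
U(b) = 0 (U(b) = 0*sqrt(b) = 0)
r(S) = S**2 (r(S) = S*S = S**2)
r(U(-2))*Q = 0**2*(-38) = 0*(-38) = 0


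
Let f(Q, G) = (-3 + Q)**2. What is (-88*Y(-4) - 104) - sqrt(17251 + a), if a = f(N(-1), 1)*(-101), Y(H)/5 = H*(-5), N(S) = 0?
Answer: -8904 - sqrt(16342) ≈ -9031.8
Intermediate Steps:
Y(H) = -25*H (Y(H) = 5*(H*(-5)) = 5*(-5*H) = -25*H)
a = -909 (a = (-3 + 0)**2*(-101) = (-3)**2*(-101) = 9*(-101) = -909)
(-88*Y(-4) - 104) - sqrt(17251 + a) = (-(-2200)*(-4) - 104) - sqrt(17251 - 909) = (-88*100 - 104) - sqrt(16342) = (-8800 - 104) - sqrt(16342) = -8904 - sqrt(16342)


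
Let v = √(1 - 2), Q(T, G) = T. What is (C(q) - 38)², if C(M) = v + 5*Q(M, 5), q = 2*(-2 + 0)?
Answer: (58 - I)² ≈ 3363.0 - 116.0*I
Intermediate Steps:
v = I (v = √(-1) = I ≈ 1.0*I)
q = -4 (q = 2*(-2) = -4)
C(M) = I + 5*M
(C(q) - 38)² = ((I + 5*(-4)) - 38)² = ((I - 20) - 38)² = ((-20 + I) - 38)² = (-58 + I)²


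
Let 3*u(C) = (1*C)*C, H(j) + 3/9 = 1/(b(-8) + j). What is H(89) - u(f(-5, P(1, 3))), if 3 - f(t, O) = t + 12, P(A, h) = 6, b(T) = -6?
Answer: -1408/249 ≈ -5.6546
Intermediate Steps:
f(t, O) = -9 - t (f(t, O) = 3 - (t + 12) = 3 - (12 + t) = 3 + (-12 - t) = -9 - t)
H(j) = -⅓ + 1/(-6 + j)
u(C) = C²/3 (u(C) = ((1*C)*C)/3 = (C*C)/3 = C²/3)
H(89) - u(f(-5, P(1, 3))) = (9 - 1*89)/(3*(-6 + 89)) - (-9 - 1*(-5))²/3 = (⅓)*(9 - 89)/83 - (-9 + 5)²/3 = (⅓)*(1/83)*(-80) - (-4)²/3 = -80/249 - 16/3 = -1408/249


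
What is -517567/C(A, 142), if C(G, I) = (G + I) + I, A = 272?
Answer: -517567/556 ≈ -930.88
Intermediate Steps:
C(G, I) = G + 2*I
-517567/C(A, 142) = -517567/(272 + 2*142) = -517567/(272 + 284) = -517567/556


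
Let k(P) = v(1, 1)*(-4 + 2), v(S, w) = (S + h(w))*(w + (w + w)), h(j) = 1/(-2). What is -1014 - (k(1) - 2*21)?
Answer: -969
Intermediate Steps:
h(j) = -1/2
v(S, w) = 3*w*(-1/2 + S) (v(S, w) = (S - 1/2)*(w + (w + w)) = (-1/2 + S)*(w + 2*w) = (-1/2 + S)*(3*w) = 3*w*(-1/2 + S))
k(P) = -3 (k(P) = ((3/2)*1*(-1 + 2*1))*(-4 + 2) = ((3/2)*1*(-1 + 2))*(-2) = ((3/2)*1*1)*(-2) = (3/2)*(-2) = -3)
-1014 - (k(1) - 2*21) = -1014 - (-3 - 2*21) = -1014 - (-3 - 42) = -1014 - 1*(-45) = -1014 + 45 = -969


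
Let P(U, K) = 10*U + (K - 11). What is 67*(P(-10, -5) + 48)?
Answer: -4556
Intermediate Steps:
P(U, K) = -11 + K + 10*U (P(U, K) = 10*U + (-11 + K) = -11 + K + 10*U)
67*(P(-10, -5) + 48) = 67*((-11 - 5 + 10*(-10)) + 48) = 67*((-11 - 5 - 100) + 48) = 67*(-116 + 48) = 67*(-68) = -4556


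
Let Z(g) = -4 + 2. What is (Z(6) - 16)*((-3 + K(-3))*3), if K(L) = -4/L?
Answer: 90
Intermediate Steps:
Z(g) = -2
(Z(6) - 16)*((-3 + K(-3))*3) = (-2 - 16)*((-3 - 4/(-3))*3) = -18*(-3 - 4*(-⅓))*3 = -18*(-3 + 4/3)*3 = -(-30)*3 = -18*(-5) = 90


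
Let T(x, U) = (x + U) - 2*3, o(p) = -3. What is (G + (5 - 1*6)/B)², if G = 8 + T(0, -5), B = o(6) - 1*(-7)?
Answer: 169/16 ≈ 10.563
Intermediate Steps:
B = 4 (B = -3 - 1*(-7) = -3 + 7 = 4)
T(x, U) = -6 + U + x (T(x, U) = (U + x) - 6 = -6 + U + x)
G = -3 (G = 8 + (-6 - 5 + 0) = 8 - 11 = -3)
(G + (5 - 1*6)/B)² = (-3 + (5 - 1*6)/4)² = (-3 + (5 - 6)*(¼))² = (-3 - 1*¼)² = (-3 - ¼)² = (-13/4)² = 169/16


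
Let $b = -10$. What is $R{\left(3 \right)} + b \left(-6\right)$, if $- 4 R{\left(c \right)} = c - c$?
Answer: $60$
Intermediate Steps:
$R{\left(c \right)} = 0$ ($R{\left(c \right)} = - \frac{c - c}{4} = \left(- \frac{1}{4}\right) 0 = 0$)
$R{\left(3 \right)} + b \left(-6\right) = 0 - -60 = 0 + 60 = 60$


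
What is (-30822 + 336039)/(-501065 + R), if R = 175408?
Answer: -305217/325657 ≈ -0.93723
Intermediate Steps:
(-30822 + 336039)/(-501065 + R) = (-30822 + 336039)/(-501065 + 175408) = 305217/(-325657) = 305217*(-1/325657) = -305217/325657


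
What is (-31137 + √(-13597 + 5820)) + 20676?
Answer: -10461 + I*√7777 ≈ -10461.0 + 88.187*I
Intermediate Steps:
(-31137 + √(-13597 + 5820)) + 20676 = (-31137 + √(-7777)) + 20676 = (-31137 + I*√7777) + 20676 = -10461 + I*√7777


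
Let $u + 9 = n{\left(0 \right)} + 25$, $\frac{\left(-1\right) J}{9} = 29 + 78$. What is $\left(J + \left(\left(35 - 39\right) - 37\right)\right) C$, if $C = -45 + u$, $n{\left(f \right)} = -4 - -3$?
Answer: $30120$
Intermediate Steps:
$n{\left(f \right)} = -1$ ($n{\left(f \right)} = -4 + 3 = -1$)
$J = -963$ ($J = - 9 \left(29 + 78\right) = \left(-9\right) 107 = -963$)
$u = 15$ ($u = -9 + \left(-1 + 25\right) = -9 + 24 = 15$)
$C = -30$ ($C = -45 + 15 = -30$)
$\left(J + \left(\left(35 - 39\right) - 37\right)\right) C = \left(-963 + \left(\left(35 - 39\right) - 37\right)\right) \left(-30\right) = \left(-963 - 41\right) \left(-30\right) = \left(-1004\right) \left(-30\right) = 30120$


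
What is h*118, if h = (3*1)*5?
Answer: 1770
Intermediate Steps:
h = 15 (h = 3*5 = 15)
h*118 = 15*118 = 1770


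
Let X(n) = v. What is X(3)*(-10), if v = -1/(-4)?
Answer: -5/2 ≈ -2.5000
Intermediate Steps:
v = 1/4 (v = -1*(-1/4) = 1/4 ≈ 0.25000)
X(n) = 1/4
X(3)*(-10) = (1/4)*(-10) = -5/2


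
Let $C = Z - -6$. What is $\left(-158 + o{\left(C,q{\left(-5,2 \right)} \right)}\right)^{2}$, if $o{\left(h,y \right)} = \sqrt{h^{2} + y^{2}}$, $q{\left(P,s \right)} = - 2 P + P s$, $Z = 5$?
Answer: $21609$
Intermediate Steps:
$C = 11$ ($C = 5 - -6 = 5 + 6 = 11$)
$\left(-158 + o{\left(C,q{\left(-5,2 \right)} \right)}\right)^{2} = \left(-158 + \sqrt{11^{2} + \left(- 5 \left(-2 + 2\right)\right)^{2}}\right)^{2} = \left(-158 + \sqrt{121 + \left(\left(-5\right) 0\right)^{2}}\right)^{2} = \left(-158 + \sqrt{121 + 0^{2}}\right)^{2} = \left(-158 + \sqrt{121 + 0}\right)^{2} = \left(-158 + \sqrt{121}\right)^{2} = \left(-158 + 11\right)^{2} = \left(-147\right)^{2} = 21609$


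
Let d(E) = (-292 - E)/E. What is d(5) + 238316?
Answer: 1191283/5 ≈ 2.3826e+5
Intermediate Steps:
d(E) = (-292 - E)/E
d(5) + 238316 = (-292 - 1*5)/5 + 238316 = (-292 - 5)/5 + 238316 = (1/5)*(-297) + 238316 = -297/5 + 238316 = 1191283/5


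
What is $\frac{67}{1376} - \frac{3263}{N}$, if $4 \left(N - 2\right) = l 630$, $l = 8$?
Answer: $- \frac{2202667}{868256} \approx -2.5369$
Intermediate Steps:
$N = 1262$ ($N = 2 + \frac{8 \cdot 630}{4} = 2 + \frac{1}{4} \cdot 5040 = 2 + 1260 = 1262$)
$\frac{67}{1376} - \frac{3263}{N} = \frac{67}{1376} - \frac{3263}{1262} = - \frac{2202667}{868256}$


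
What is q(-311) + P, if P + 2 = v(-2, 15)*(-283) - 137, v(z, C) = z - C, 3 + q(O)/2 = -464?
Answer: 3738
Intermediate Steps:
q(O) = -934 (q(O) = -6 + 2*(-464) = -6 - 928 = -934)
P = 4672 (P = -2 + ((-2 - 1*15)*(-283) - 137) = -2 + ((-2 - 15)*(-283) - 137) = -2 + (-17*(-283) - 137) = -2 + (4811 - 137) = -2 + 4674 = 4672)
q(-311) + P = -934 + 4672 = 3738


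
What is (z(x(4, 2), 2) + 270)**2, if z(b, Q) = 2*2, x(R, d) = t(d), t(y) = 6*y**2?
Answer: 75076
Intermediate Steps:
x(R, d) = 6*d**2
z(b, Q) = 4
(z(x(4, 2), 2) + 270)**2 = (4 + 270)**2 = 274**2 = 75076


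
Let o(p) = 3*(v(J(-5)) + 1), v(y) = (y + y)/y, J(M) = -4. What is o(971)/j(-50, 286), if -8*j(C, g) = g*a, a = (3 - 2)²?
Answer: -36/143 ≈ -0.25175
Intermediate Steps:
a = 1 (a = 1² = 1)
v(y) = 2 (v(y) = (2*y)/y = 2)
j(C, g) = -g/8
o(p) = 9 (o(p) = 3*(2 + 1) = 3*3 = 9)
o(971)/j(-50, 286) = 9/((-⅛*286)) = 9/(-143/4) = 9*(-4/143) = -36/143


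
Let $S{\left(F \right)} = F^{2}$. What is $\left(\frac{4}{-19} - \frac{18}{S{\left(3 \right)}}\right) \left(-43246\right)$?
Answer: $\frac{1816332}{19} \approx 95596.0$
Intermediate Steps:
$\left(\frac{4}{-19} - \frac{18}{S{\left(3 \right)}}\right) \left(-43246\right) = \left(\frac{4}{-19} - \frac{18}{3^{2}}\right) \left(-43246\right) = \left(4 \left(- \frac{1}{19}\right) - \frac{18}{9}\right) \left(-43246\right) = \left(- \frac{4}{19} - 2\right) \left(-43246\right) = \left(- \frac{42}{19}\right) \left(-43246\right) = \frac{1816332}{19}$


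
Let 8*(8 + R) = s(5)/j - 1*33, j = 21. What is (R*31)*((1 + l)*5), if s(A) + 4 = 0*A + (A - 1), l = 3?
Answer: -15035/2 ≈ -7517.5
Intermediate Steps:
s(A) = -5 + A (s(A) = -4 + (0*A + (A - 1)) = -4 + (0 + (-1 + A)) = -4 + (-1 + A) = -5 + A)
R = -97/8 (R = -8 + ((-5 + 5)/21 - 1*33)/8 = -8 + (0*(1/21) - 33)/8 = -8 + (0 - 33)/8 = -8 + (1/8)*(-33) = -8 - 33/8 = -97/8 ≈ -12.125)
(R*31)*((1 + l)*5) = (-97/8*31)*((1 + 3)*5) = -3007*5/2 = -3007/8*20 = -15035/2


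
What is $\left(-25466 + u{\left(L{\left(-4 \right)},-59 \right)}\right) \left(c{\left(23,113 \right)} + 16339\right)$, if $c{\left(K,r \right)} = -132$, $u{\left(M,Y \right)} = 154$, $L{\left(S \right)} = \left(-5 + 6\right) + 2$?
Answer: $-410231584$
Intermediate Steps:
$L{\left(S \right)} = 3$ ($L{\left(S \right)} = 1 + 2 = 3$)
$\left(-25466 + u{\left(L{\left(-4 \right)},-59 \right)}\right) \left(c{\left(23,113 \right)} + 16339\right) = \left(-25466 + 154\right) \left(-132 + 16339\right) = \left(-25312\right) 16207 = -410231584$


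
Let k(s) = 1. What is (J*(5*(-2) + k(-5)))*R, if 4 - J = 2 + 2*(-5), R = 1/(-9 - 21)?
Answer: 18/5 ≈ 3.6000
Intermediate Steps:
R = -1/30 (R = 1/(-30) = -1/30 ≈ -0.033333)
J = 12 (J = 4 - (2 + 2*(-5)) = 4 - (2 - 10) = 4 - 1*(-8) = 4 + 8 = 12)
(J*(5*(-2) + k(-5)))*R = (12*(5*(-2) + 1))*(-1/30) = (12*(-10 + 1))*(-1/30) = (12*(-9))*(-1/30) = -108*(-1/30) = 18/5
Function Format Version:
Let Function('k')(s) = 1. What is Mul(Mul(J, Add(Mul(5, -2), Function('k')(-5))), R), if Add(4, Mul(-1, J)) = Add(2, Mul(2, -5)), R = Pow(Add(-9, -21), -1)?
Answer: Rational(18, 5) ≈ 3.6000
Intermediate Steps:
R = Rational(-1, 30) (R = Pow(-30, -1) = Rational(-1, 30) ≈ -0.033333)
J = 12 (J = Add(4, Mul(-1, Add(2, Mul(2, -5)))) = Add(4, Mul(-1, Add(2, -10))) = Add(4, Mul(-1, -8)) = Add(4, 8) = 12)
Mul(Mul(J, Add(Mul(5, -2), Function('k')(-5))), R) = Mul(Mul(12, Add(Mul(5, -2), 1)), Rational(-1, 30)) = Mul(Mul(12, Add(-10, 1)), Rational(-1, 30)) = Mul(Mul(12, -9), Rational(-1, 30)) = Mul(-108, Rational(-1, 30)) = Rational(18, 5)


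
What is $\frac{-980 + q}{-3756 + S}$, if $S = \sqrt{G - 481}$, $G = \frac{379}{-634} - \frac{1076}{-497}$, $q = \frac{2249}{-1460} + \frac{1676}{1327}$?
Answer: $\frac{561932321715850386}{2153155323916609975} + \frac{127247007221 i \sqrt{10603992994}}{8612621295666439900} \approx 0.26098 + 0.0015214 i$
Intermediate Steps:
$q = - \frac{537463}{1937420}$ ($q = 2249 \left(- \frac{1}{1460}\right) + 1676 \cdot \frac{1}{1327} = - \frac{2249}{1460} + \frac{1676}{1327} = - \frac{537463}{1937420} \approx -0.27741$)
$G = \frac{493821}{315098}$ ($G = 379 \left(- \frac{1}{634}\right) - - \frac{1076}{497} = - \frac{379}{634} + \frac{1076}{497} = \frac{493821}{315098} \approx 1.5672$)
$S = \frac{67 i \sqrt{10603992994}}{315098}$ ($S = \sqrt{\frac{493821}{315098} - 481} = \sqrt{- \frac{151068317}{315098}} = \frac{67 i \sqrt{10603992994}}{315098} \approx 21.896 i$)
$\frac{-980 + q}{-3756 + S} = \frac{-980 - \frac{537463}{1937420}}{-3756 + \frac{67 i \sqrt{10603992994}}{315098}} = - \frac{1899209063}{1937420 \left(-3756 + \frac{67 i \sqrt{10603992994}}{315098}\right)}$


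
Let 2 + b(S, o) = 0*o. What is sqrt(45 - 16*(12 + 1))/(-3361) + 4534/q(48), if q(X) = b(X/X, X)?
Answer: -2267 - I*sqrt(163)/3361 ≈ -2267.0 - 0.0037986*I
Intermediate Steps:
b(S, o) = -2 (b(S, o) = -2 + 0*o = -2 + 0 = -2)
q(X) = -2
sqrt(45 - 16*(12 + 1))/(-3361) + 4534/q(48) = sqrt(45 - 16*(12 + 1))/(-3361) + 4534/(-2) = sqrt(45 - 16*13)*(-1/3361) + 4534*(-1/2) = sqrt(45 - 208)*(-1/3361) - 2267 = sqrt(-163)*(-1/3361) - 2267 = (I*sqrt(163))*(-1/3361) - 2267 = -I*sqrt(163)/3361 - 2267 = -2267 - I*sqrt(163)/3361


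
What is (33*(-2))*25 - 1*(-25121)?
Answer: 23471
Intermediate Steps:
(33*(-2))*25 - 1*(-25121) = -66*25 + 25121 = -1650 + 25121 = 23471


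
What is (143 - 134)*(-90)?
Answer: -810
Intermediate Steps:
(143 - 134)*(-90) = 9*(-90) = -810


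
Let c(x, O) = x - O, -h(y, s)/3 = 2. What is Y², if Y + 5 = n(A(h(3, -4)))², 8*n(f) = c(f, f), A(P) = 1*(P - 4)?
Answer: 25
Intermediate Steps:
h(y, s) = -6 (h(y, s) = -3*2 = -6)
A(P) = -4 + P (A(P) = 1*(-4 + P) = -4 + P)
n(f) = 0 (n(f) = (f - f)/8 = (⅛)*0 = 0)
Y = -5 (Y = -5 + 0² = -5 + 0 = -5)
Y² = (-5)² = 25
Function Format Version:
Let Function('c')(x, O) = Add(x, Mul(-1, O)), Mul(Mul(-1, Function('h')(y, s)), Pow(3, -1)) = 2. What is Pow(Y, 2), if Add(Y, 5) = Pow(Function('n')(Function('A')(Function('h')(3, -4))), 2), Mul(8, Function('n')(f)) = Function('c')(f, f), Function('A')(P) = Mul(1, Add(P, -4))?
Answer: 25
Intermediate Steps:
Function('h')(y, s) = -6 (Function('h')(y, s) = Mul(-3, 2) = -6)
Function('A')(P) = Add(-4, P) (Function('A')(P) = Mul(1, Add(-4, P)) = Add(-4, P))
Function('n')(f) = 0 (Function('n')(f) = Mul(Rational(1, 8), Add(f, Mul(-1, f))) = Mul(Rational(1, 8), 0) = 0)
Y = -5 (Y = Add(-5, Pow(0, 2)) = Add(-5, 0) = -5)
Pow(Y, 2) = Pow(-5, 2) = 25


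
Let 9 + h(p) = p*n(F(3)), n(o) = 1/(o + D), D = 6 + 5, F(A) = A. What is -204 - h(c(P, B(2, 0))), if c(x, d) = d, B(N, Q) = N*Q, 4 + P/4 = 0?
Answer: -195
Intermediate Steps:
D = 11
n(o) = 1/(11 + o) (n(o) = 1/(o + 11) = 1/(11 + o))
P = -16 (P = -16 + 4*0 = -16 + 0 = -16)
h(p) = -9 + p/14 (h(p) = -9 + p/(11 + 3) = -9 + p/14)
-204 - h(c(P, B(2, 0))) = -204 - (-9 + (2*0)/14) = -204 - (-9 + (1/14)*0) = -204 - (-9 + 0) = -204 - 1*(-9) = -204 + 9 = -195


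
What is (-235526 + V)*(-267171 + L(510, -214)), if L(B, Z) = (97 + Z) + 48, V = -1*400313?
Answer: 169921614360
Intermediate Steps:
V = -400313
L(B, Z) = 145 + Z
(-235526 + V)*(-267171 + L(510, -214)) = (-235526 - 400313)*(-267171 + (145 - 214)) = -635839*(-267171 - 69) = -635839*(-267240) = 169921614360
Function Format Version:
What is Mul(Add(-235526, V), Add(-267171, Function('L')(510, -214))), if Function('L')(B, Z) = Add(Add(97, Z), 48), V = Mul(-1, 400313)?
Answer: 169921614360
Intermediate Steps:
V = -400313
Function('L')(B, Z) = Add(145, Z)
Mul(Add(-235526, V), Add(-267171, Function('L')(510, -214))) = Mul(Add(-235526, -400313), Add(-267171, Add(145, -214))) = Mul(-635839, Add(-267171, -69)) = Mul(-635839, -267240) = 169921614360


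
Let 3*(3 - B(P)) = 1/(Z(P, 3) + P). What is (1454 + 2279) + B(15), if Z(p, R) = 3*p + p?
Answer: 840599/225 ≈ 3736.0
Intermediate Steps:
Z(p, R) = 4*p
B(P) = 3 - 1/(15*P) (B(P) = 3 - 1/(3*(4*P + P)) = 3 - 1/(5*P)/3 = 3 - 1/(15*P))
(1454 + 2279) + B(15) = (1454 + 2279) + (3 - 1/15/15) = 3733 + (3 - 1/15*1/15) = 3733 + (3 - 1/225) = 3733 + 674/225 = 840599/225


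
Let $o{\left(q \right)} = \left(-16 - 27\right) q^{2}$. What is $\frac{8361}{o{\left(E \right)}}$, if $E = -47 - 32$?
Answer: $- \frac{8361}{268363} \approx -0.031156$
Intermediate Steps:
$E = -79$
$o{\left(q \right)} = - 43 q^{2}$ ($o{\left(q \right)} = \left(-16 - 27\right) q^{2} = - 43 q^{2}$)
$\frac{8361}{o{\left(E \right)}} = \frac{8361}{\left(-43\right) \left(-79\right)^{2}} = \frac{8361}{\left(-43\right) 6241} = \frac{8361}{-268363} = 8361 \left(- \frac{1}{268363}\right) = - \frac{8361}{268363}$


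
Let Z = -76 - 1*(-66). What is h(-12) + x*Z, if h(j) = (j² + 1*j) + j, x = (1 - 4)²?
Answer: 30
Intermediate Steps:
x = 9 (x = (-3)² = 9)
h(j) = j² + 2*j (h(j) = (j² + j) + j = (j + j²) + j = j² + 2*j)
Z = -10 (Z = -76 + 66 = -10)
h(-12) + x*Z = -12*(2 - 12) + 9*(-10) = -12*(-10) - 90 = 120 - 90 = 30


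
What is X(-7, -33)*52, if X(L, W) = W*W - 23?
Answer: 55432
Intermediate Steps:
X(L, W) = -23 + W² (X(L, W) = W² - 23 = -23 + W²)
X(-7, -33)*52 = (-23 + (-33)²)*52 = (-23 + 1089)*52 = 1066*52 = 55432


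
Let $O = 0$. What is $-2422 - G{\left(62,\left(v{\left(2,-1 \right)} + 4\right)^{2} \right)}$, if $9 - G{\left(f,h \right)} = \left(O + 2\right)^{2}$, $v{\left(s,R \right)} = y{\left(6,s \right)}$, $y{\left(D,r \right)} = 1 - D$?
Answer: $-2427$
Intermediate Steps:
$v{\left(s,R \right)} = -5$ ($v{\left(s,R \right)} = 1 - 6 = -5$)
$G{\left(f,h \right)} = 5$ ($G{\left(f,h \right)} = 9 - \left(0 + 2\right)^{2} = 9 - 2^{2} = 9 - 4 = 5$)
$-2422 - G{\left(62,\left(v{\left(2,-1 \right)} + 4\right)^{2} \right)} = -2422 - 5 = -2427$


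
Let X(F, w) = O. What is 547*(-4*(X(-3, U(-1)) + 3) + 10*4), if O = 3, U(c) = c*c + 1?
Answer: 8752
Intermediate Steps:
U(c) = 1 + c**2 (U(c) = c**2 + 1 = 1 + c**2)
X(F, w) = 3
547*(-4*(X(-3, U(-1)) + 3) + 10*4) = 547*(-4*(3 + 3) + 10*4) = 547*(-4*6 + 40) = 547*(-24 + 40) = 547*16 = 8752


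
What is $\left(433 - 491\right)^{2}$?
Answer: $3364$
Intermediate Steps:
$\left(433 - 491\right)^{2} = \left(-58\right)^{2} = 3364$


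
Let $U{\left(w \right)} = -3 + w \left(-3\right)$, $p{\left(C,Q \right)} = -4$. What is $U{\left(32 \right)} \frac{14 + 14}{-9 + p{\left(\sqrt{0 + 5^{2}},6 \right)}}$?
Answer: $\frac{2772}{13} \approx 213.23$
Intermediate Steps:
$U{\left(w \right)} = -3 - 3 w$
$U{\left(32 \right)} \frac{14 + 14}{-9 + p{\left(\sqrt{0 + 5^{2}},6 \right)}} = \left(-3 - 96\right) \frac{14 + 14}{-9 - 4} = \left(-3 - 96\right) \frac{28}{-13} = - 99 \cdot 28 \left(- \frac{1}{13}\right) = \left(-99\right) \left(- \frac{28}{13}\right) = \frac{2772}{13}$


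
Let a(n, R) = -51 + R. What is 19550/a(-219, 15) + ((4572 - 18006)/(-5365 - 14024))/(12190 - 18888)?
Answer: -211575878227/389602566 ≈ -543.06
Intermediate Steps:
19550/a(-219, 15) + ((4572 - 18006)/(-5365 - 14024))/(12190 - 18888) = 19550/(-51 + 15) + ((4572 - 18006)/(-5365 - 14024))/(12190 - 18888) = 19550/(-36) - 13434/(-19389)/(-6698) = 19550*(-1/36) - 13434*(-1/19389)*(-1/6698) = -9775/18 + (4478/6463)*(-1/6698) = -9775/18 - 2239/21644587 = -211575878227/389602566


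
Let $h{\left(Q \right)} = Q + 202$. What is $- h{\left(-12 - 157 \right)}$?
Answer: $-33$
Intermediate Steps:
$h{\left(Q \right)} = 202 + Q$
$- h{\left(-12 - 157 \right)} = - (202 - 169) = \left(-1\right) 33 = -33$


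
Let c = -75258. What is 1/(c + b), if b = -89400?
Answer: -1/164658 ≈ -6.0732e-6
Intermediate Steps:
1/(c + b) = 1/(-75258 - 89400) = 1/(-164658) = -1/164658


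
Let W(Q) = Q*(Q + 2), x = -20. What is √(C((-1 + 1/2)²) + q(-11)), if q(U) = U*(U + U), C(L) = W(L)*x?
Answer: √923/2 ≈ 15.190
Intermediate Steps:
W(Q) = Q*(2 + Q)
C(L) = -20*L*(2 + L) (C(L) = (L*(2 + L))*(-20) = -20*L*(2 + L))
q(U) = 2*U² (q(U) = U*(2*U) = 2*U²)
√(C((-1 + 1/2)²) + q(-11)) = √(-20*(-1 + 1/2)²*(2 + (-1 + 1/2)²) + 2*(-11)²) = √(-20*(-1 + ½)²*(2 + (-1 + ½)²) + 2*121) = √(-20*(-½)²*(2 + (-½)²) + 242) = √(-20*¼*(2 + ¼) + 242) = √(-20*¼*9/4 + 242) = √(-45/4 + 242) = √(923/4) = √923/2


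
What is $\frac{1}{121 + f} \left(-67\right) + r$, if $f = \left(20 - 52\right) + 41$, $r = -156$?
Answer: $- \frac{20347}{130} \approx -156.52$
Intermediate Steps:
$f = 9$ ($f = -32 + 41 = 9$)
$\frac{1}{121 + f} \left(-67\right) + r = \frac{1}{121 + 9} \left(-67\right) - 156 = \frac{1}{130} \left(-67\right) - 156 = - \frac{67}{130} - 156 = - \frac{20347}{130}$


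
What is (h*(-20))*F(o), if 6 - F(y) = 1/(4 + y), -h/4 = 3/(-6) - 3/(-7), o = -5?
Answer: -40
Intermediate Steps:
h = 2/7 (h = -4*(3/(-6) - 3/(-7)) = -4*(3*(-1/6) - 3*(-1/7)) = -4*(-1/2 + 3/7) = -4*(-1/14) = 2/7 ≈ 0.28571)
F(y) = 6 - 1/(4 + y)
(h*(-20))*F(o) = ((2/7)*(-20))*((23 + 6*(-5))/(4 - 5)) = -40*(23 - 30)/(7*(-1)) = -(-40)*(-7)/7 = -40/7*7 = -40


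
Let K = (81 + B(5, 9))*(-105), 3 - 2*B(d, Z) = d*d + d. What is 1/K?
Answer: -2/14175 ≈ -0.00014109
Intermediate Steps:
B(d, Z) = 3/2 - d/2 - d²/2 (B(d, Z) = 3/2 - (d*d + d)/2 = 3/2 - (d² + d)/2 = 3/2 - (d + d²)/2 = 3/2 + (-d/2 - d²/2) = 3/2 - d/2 - d²/2)
K = -14175/2 (K = (81 + (3/2 - ½*5 - ½*5²))*(-105) = (81 + (3/2 - 5/2 - ½*25))*(-105) = (81 + (3/2 - 5/2 - 25/2))*(-105) = (81 - 27/2)*(-105) = (135/2)*(-105) = -14175/2 ≈ -7087.5)
1/K = 1/(-14175/2) = -2/14175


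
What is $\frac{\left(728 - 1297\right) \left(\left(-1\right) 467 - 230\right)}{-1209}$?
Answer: $- \frac{396593}{1209} \approx -328.03$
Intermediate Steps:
$\frac{\left(728 - 1297\right) \left(\left(-1\right) 467 - 230\right)}{-1209} = - 569 \left(-467 - 230\right) \left(- \frac{1}{1209}\right) = \left(-569\right) \left(-697\right) \left(- \frac{1}{1209}\right) = 396593 \left(- \frac{1}{1209}\right) = - \frac{396593}{1209}$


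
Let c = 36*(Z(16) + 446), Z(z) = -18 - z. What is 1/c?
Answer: 1/14832 ≈ 6.7422e-5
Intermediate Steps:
c = 14832 (c = 36*((-18 - 1*16) + 446) = 36*((-18 - 16) + 446) = 36*(-34 + 446) = 36*412 = 14832)
1/c = 1/14832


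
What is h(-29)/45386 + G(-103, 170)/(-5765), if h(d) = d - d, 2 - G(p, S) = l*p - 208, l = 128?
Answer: -13394/5765 ≈ -2.3233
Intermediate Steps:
G(p, S) = 210 - 128*p (G(p, S) = 2 - (128*p - 208) = 2 - (-208 + 128*p) = 2 + (208 - 128*p) = 210 - 128*p)
h(d) = 0
h(-29)/45386 + G(-103, 170)/(-5765) = 0/45386 + (210 - 128*(-103))/(-5765) = 0*(1/45386) + (210 + 13184)*(-1/5765) = 0 + 13394*(-1/5765) = 0 - 13394/5765 = -13394/5765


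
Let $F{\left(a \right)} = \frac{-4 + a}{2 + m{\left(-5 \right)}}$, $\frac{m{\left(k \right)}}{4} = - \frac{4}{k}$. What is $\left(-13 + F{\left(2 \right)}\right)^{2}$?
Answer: $\frac{30276}{169} \approx 179.15$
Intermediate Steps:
$m{\left(k \right)} = - \frac{16}{k}$ ($m{\left(k \right)} = 4 \left(- \frac{4}{k}\right) = - \frac{16}{k}$)
$F{\left(a \right)} = - \frac{10}{13} + \frac{5 a}{26}$ ($F{\left(a \right)} = \frac{-4 + a}{2 - \frac{16}{-5}} = \frac{-4 + a}{2 - - \frac{16}{5}} = \frac{-4 + a}{2 + \frac{16}{5}} = \frac{-4 + a}{\frac{26}{5}} = \left(-4 + a\right) \frac{5}{26} = - \frac{10}{13} + \frac{5 a}{26}$)
$\left(-13 + F{\left(2 \right)}\right)^{2} = \left(-13 + \left(- \frac{10}{13} + \frac{5}{26} \cdot 2\right)\right)^{2} = \left(-13 + \left(- \frac{10}{13} + \frac{5}{13}\right)\right)^{2} = \left(-13 - \frac{5}{13}\right)^{2} = \left(- \frac{174}{13}\right)^{2} = \frac{30276}{169}$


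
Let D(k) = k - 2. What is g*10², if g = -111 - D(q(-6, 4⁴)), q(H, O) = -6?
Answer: -10300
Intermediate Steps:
D(k) = -2 + k
g = -103 (g = -111 - (-2 - 6) = -111 - 1*(-8) = -111 + 8 = -103)
g*10² = -103*10² = -103*100 = -10300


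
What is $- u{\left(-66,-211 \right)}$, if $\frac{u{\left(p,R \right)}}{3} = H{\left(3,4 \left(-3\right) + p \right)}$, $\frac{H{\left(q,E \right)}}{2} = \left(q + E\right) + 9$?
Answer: $396$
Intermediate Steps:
$H{\left(q,E \right)} = 18 + 2 E + 2 q$ ($H{\left(q,E \right)} = 2 \left(\left(q + E\right) + 9\right) = 2 \left(\left(E + q\right) + 9\right) = 2 \left(9 + E + q\right) = 18 + 2 E + 2 q$)
$u{\left(p,R \right)} = 6 p$ ($u{\left(p,R \right)} = 3 \left(18 + 2 \left(4 \left(-3\right) + p\right) + 2 \cdot 3\right) = 3 \left(18 + 2 \left(-12 + p\right) + 6\right) = 3 \left(18 + \left(-24 + 2 p\right) + 6\right) = 3 \cdot 2 p = 6 p$)
$- u{\left(-66,-211 \right)} = - 6 \left(-66\right) = \left(-1\right) \left(-396\right) = 396$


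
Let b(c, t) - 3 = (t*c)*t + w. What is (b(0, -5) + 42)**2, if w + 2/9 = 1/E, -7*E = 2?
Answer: 552049/324 ≈ 1703.9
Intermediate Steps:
E = -2/7 (E = -1/7*2 = -2/7 ≈ -0.28571)
w = -67/18 (w = -2/9 + 1/(-2/7) = -2/9 - 7/2 = -67/18 ≈ -3.7222)
b(c, t) = -13/18 + c*t**2 (b(c, t) = 3 + ((t*c)*t - 67/18) = 3 + ((c*t)*t - 67/18) = 3 + (c*t**2 - 67/18) = 3 + (-67/18 + c*t**2) = -13/18 + c*t**2)
(b(0, -5) + 42)**2 = ((-13/18 + 0*(-5)**2) + 42)**2 = ((-13/18 + 0*25) + 42)**2 = ((-13/18 + 0) + 42)**2 = (-13/18 + 42)**2 = (743/18)**2 = 552049/324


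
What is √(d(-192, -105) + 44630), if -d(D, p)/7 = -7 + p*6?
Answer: √49089 ≈ 221.56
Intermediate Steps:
d(D, p) = 49 - 42*p (d(D, p) = -7*(-7 + p*6) = -7*(-7 + 6*p) = 49 - 42*p)
√(d(-192, -105) + 44630) = √((49 - 42*(-105)) + 44630) = √((49 + 4410) + 44630) = √(4459 + 44630) = √49089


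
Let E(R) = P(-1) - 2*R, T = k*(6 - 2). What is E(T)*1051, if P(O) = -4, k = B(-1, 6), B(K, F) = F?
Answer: -54652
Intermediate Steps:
k = 6
T = 24 (T = 6*(6 - 2) = 6*4 = 24)
E(R) = -4 - 2*R
E(T)*1051 = (-4 - 2*24)*1051 = (-4 - 48)*1051 = -52*1051 = -54652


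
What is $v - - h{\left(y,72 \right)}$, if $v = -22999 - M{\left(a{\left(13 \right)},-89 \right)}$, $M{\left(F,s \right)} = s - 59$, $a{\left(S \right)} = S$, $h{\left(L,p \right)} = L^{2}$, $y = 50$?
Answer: $-20351$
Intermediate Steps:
$M{\left(F,s \right)} = -59 + s$ ($M{\left(F,s \right)} = s - 59 = -59 + s$)
$v = -22851$ ($v = -22999 - \left(-59 - 89\right) = -22999 - -148 = -22999 + 148 = -22851$)
$v - - h{\left(y,72 \right)} = -22851 - - 50^{2} = -22851 - \left(-1\right) 2500 = -22851 - -2500 = -22851 + 2500 = -20351$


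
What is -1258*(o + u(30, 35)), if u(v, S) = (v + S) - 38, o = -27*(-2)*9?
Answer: -645354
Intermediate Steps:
o = 486 (o = -9*(-6)*9 = 54*9 = 486)
u(v, S) = -38 + S + v (u(v, S) = (S + v) - 38 = -38 + S + v)
-1258*(o + u(30, 35)) = -1258*(486 + (-38 + 35 + 30)) = -1258*(486 + 27) = -1258*513 = -645354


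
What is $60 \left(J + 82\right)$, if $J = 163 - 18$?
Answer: $13620$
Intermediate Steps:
$J = 145$
$60 \left(J + 82\right) = 60 \left(145 + 82\right) = 60 \cdot 227 = 13620$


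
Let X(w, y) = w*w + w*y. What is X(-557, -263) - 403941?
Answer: 52799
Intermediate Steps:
X(w, y) = w**2 + w*y
X(-557, -263) - 403941 = -557*(-557 - 263) - 403941 = -557*(-820) - 403941 = 456740 - 403941 = 52799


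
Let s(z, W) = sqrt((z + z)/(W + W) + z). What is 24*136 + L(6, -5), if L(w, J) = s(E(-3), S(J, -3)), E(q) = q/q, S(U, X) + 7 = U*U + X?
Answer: 3264 + 4*sqrt(15)/15 ≈ 3265.0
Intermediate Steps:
S(U, X) = -7 + X + U**2 (S(U, X) = -7 + (U*U + X) = -7 + (U**2 + X) = -7 + (X + U**2) = -7 + X + U**2)
E(q) = 1
s(z, W) = sqrt(z + z/W) (s(z, W) = sqrt((2*z)/((2*W)) + z) = sqrt((2*z)*(1/(2*W)) + z) = sqrt(z/W + z) = sqrt(z + z/W))
L(w, J) = sqrt(1 + 1/(-10 + J**2)) (L(w, J) = sqrt(1 + 1/(-7 - 3 + J**2)) = sqrt(1 + 1/(-10 + J**2)))
24*136 + L(6, -5) = 24*136 + sqrt((-9 + (-5)**2)/(-10 + (-5)**2)) = 3264 + sqrt((-9 + 25)/(-10 + 25)) = 3264 + sqrt(16/15) = 3264 + 4*sqrt(15)/15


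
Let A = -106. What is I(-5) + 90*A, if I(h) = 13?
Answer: -9527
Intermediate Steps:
I(-5) + 90*A = 13 + 90*(-106) = 13 - 9540 = -9527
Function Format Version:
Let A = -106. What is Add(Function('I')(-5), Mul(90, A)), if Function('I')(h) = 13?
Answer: -9527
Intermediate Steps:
Add(Function('I')(-5), Mul(90, A)) = Add(13, Mul(90, -106)) = Add(13, -9540) = -9527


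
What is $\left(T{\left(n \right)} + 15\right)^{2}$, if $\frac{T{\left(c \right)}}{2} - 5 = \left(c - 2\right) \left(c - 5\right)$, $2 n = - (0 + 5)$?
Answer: $\frac{34225}{4} \approx 8556.3$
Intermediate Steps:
$n = - \frac{5}{2}$ ($n = \frac{\left(-1\right) \left(0 + 5\right)}{2} = \frac{\left(-1\right) 5}{2} = \frac{1}{2} \left(-5\right) = - \frac{5}{2} \approx -2.5$)
$T{\left(c \right)} = 10 + 2 \left(-5 + c\right) \left(-2 + c\right)$ ($T{\left(c \right)} = 10 + 2 \left(c - 2\right) \left(c - 5\right) = 10 + 2 \left(-2 + c\right) \left(-5 + c\right) = 10 + 2 \left(-5 + c\right) \left(-2 + c\right)$)
$\left(T{\left(n \right)} + 15\right)^{2} = \left(\left(30 - -35 + 2 \left(- \frac{5}{2}\right)^{2}\right) + 15\right)^{2} = \left(\left(30 + 35 + 2 \cdot \frac{25}{4}\right) + 15\right)^{2} = \left(\left(30 + 35 + \frac{25}{2}\right) + 15\right)^{2} = \left(\frac{155}{2} + 15\right)^{2} = \left(\frac{185}{2}\right)^{2} = \frac{34225}{4}$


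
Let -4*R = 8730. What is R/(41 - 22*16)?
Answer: 4365/622 ≈ 7.0177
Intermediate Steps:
R = -4365/2 (R = -¼*8730 = -4365/2 ≈ -2182.5)
R/(41 - 22*16) = -4365/(2*(41 - 22*16)) = -4365/(2*(41 - 352)) = -4365/2/(-311) = -4365/2*(-1/311) = 4365/622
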